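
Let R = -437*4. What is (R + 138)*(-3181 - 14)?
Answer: 5143950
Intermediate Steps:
R = -1748
(R + 138)*(-3181 - 14) = (-1748 + 138)*(-3181 - 14) = -1610*(-3195) = 5143950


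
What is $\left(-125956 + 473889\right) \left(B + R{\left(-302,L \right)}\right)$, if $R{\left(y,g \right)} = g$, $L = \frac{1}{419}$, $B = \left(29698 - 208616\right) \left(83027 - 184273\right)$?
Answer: $\frac{2640836742438076489}{419} \approx 6.3027 \cdot 10^{15}$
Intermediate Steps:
$B = 18114731828$ ($B = \left(-178918\right) \left(-101246\right) = 18114731828$)
$L = \frac{1}{419} \approx 0.0023866$
$\left(-125956 + 473889\right) \left(B + R{\left(-302,L \right)}\right) = \left(-125956 + 473889\right) \left(18114731828 + \frac{1}{419}\right) = 347933 \cdot \frac{7590072635933}{419} = \frac{2640836742438076489}{419}$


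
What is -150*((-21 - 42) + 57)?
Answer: 900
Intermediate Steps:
-150*((-21 - 42) + 57) = -150*(-63 + 57) = -150*(-6) = 900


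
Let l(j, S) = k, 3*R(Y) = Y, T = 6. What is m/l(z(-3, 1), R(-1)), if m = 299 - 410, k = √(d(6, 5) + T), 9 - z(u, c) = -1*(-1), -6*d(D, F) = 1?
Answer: -111*√210/35 ≈ -45.958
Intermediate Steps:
R(Y) = Y/3
d(D, F) = -⅙ (d(D, F) = -⅙*1 = -⅙)
z(u, c) = 8 (z(u, c) = 9 - (-1)*(-1) = 9 - 1*1 = 9 - 1 = 8)
k = √210/6 (k = √(-⅙ + 6) = √(35/6) = √210/6 ≈ 2.4152)
l(j, S) = √210/6
m = -111
m/l(z(-3, 1), R(-1)) = -111*√210/35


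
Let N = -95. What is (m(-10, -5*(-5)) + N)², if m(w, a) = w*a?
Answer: 119025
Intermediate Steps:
m(w, a) = a*w
(m(-10, -5*(-5)) + N)² = (-5*(-5)*(-10) - 95)² = (25*(-10) - 95)² = (-250 - 95)² = (-345)² = 119025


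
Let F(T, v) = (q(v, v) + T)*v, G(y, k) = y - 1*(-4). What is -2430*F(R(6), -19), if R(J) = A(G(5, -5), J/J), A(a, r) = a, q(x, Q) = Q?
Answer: -461700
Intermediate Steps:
G(y, k) = 4 + y (G(y, k) = y + 4 = 4 + y)
R(J) = 9 (R(J) = 4 + 5 = 9)
F(T, v) = v*(T + v) (F(T, v) = (v + T)*v = (T + v)*v = v*(T + v))
-2430*F(R(6), -19) = -(-46170)*(9 - 19) = -(-46170)*(-10) = -2430*190 = -461700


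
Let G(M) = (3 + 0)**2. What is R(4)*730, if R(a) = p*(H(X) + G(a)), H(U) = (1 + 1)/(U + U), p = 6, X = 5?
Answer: 40296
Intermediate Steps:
G(M) = 9 (G(M) = 3**2 = 9)
H(U) = 1/U (H(U) = 2/((2*U)) = 2*(1/(2*U)) = 1/U)
R(a) = 276/5 (R(a) = 6*(1/5 + 9) = 6*(46/5) = 276/5)
R(4)*730 = (276/5)*730 = 40296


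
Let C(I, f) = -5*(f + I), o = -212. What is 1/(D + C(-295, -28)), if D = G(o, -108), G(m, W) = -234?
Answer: 1/1381 ≈ 0.00072411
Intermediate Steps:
C(I, f) = -5*I - 5*f (C(I, f) = -5*(I + f) = -5*I - 5*f)
D = -234
1/(D + C(-295, -28)) = 1/(-234 + (-5*(-295) - 5*(-28))) = 1/(-234 + (1475 + 140)) = 1/(-234 + 1615) = 1/1381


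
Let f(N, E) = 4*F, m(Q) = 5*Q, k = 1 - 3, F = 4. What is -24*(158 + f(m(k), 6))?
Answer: -4176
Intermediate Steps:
k = -2
f(N, E) = 16 (f(N, E) = 4*4 = 16)
-24*(158 + f(m(k), 6)) = -24*(158 + 16) = -24*174 = -4176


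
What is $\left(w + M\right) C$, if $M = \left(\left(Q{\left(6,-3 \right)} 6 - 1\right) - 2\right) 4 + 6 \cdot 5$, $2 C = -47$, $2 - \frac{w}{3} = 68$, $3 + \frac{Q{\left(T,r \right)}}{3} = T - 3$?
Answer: $4230$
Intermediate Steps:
$Q{\left(T,r \right)} = -18 + 3 T$ ($Q{\left(T,r \right)} = -9 + 3 \left(T - 3\right) = -9 + 3 \left(-3 + T\right) = -9 + \left(-9 + 3 T\right) = -18 + 3 T$)
$w = -198$ ($w = 6 - 204 = -198$)
$C = - \frac{47}{2}$ ($C = \frac{1}{2} \left(-47\right) = - \frac{47}{2} \approx -23.5$)
$M = 18$ ($M = \left(\left(\left(-18 + 3 \cdot 6\right) 6 - 1\right) - 2\right) 4 + 6 \cdot 5 = \left(\left(\left(-18 + 18\right) 6 - 1\right) - 2\right) 4 + 30 = \left(\left(0 \cdot 6 - 1\right) - 2\right) 4 + 30 = \left(\left(0 - 1\right) - 2\right) 4 + 30 = \left(-1 - 2\right) 4 + 30 = \left(-3\right) 4 + 30 = -12 + 30 = 18$)
$\left(w + M\right) C = \left(-198 + 18\right) \left(- \frac{47}{2}\right) = \left(-180\right) \left(- \frac{47}{2}\right) = 4230$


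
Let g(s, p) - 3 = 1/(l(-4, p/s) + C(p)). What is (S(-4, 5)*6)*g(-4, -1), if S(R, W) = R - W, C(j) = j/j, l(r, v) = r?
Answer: -144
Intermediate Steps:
C(j) = 1
g(s, p) = 8/3 (g(s, p) = 3 + 1/(-4 + 1) = 3 + 1/(-3) = 3 - ⅓ = 8/3)
(S(-4, 5)*6)*g(-4, -1) = ((-4 - 1*5)*6)*(8/3) = ((-4 - 5)*6)*(8/3) = -9*6*(8/3) = -54*8/3 = -144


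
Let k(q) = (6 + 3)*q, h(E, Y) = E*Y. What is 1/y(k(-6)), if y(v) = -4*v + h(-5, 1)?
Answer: 1/211 ≈ 0.0047393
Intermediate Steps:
k(q) = 9*q
y(v) = -5 - 4*v (y(v) = -4*v - 5*1 = -4*v - 5 = -5 - 4*v)
1/y(k(-6)) = 1/(-5 - 36*(-6)) = 1/(-5 - 4*(-54)) = 1/(-5 + 216) = 1/211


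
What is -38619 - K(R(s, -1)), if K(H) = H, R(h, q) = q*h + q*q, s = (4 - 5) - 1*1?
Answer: -38622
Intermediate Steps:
s = -2 (s = -1 - 1 = -2)
R(h, q) = q² + h*q (R(h, q) = h*q + q² = q² + h*q)
-38619 - K(R(s, -1)) = -38619 - (-1)*(-2 - 1) = -38619 - (-1)*(-3) = -38619 - 1*3 = -38619 - 3 = -38622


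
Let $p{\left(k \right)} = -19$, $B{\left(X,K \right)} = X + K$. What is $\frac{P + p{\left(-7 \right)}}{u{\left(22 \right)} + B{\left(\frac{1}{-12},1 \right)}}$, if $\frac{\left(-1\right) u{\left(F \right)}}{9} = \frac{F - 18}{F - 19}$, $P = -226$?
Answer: $\frac{420}{19} \approx 22.105$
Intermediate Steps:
$u{\left(F \right)} = - \frac{9 \left(-18 + F\right)}{-19 + F}$ ($u{\left(F \right)} = - 9 \frac{F - 18}{F - 19} = - 9 \frac{-18 + F}{-19 + F} = - \frac{9 \left(-18 + F\right)}{-19 + F}$)
$B{\left(X,K \right)} = K + X$
$\frac{P + p{\left(-7 \right)}}{u{\left(22 \right)} + B{\left(\frac{1}{-12},1 \right)}} = \frac{-226 - 19}{\frac{9 \left(18 - 22\right)}{-19 + 22} + \left(1 + \frac{1}{-12}\right)} = - \frac{245}{\frac{9 \left(18 - 22\right)}{3} + \left(1 - \frac{1}{12}\right)} = - \frac{245}{9 \cdot \frac{1}{3} \left(-4\right) + \frac{11}{12}} = - \frac{245}{-12 + \frac{11}{12}} = - \frac{245}{- \frac{133}{12}} = \left(-245\right) \left(- \frac{12}{133}\right) = \frac{420}{19}$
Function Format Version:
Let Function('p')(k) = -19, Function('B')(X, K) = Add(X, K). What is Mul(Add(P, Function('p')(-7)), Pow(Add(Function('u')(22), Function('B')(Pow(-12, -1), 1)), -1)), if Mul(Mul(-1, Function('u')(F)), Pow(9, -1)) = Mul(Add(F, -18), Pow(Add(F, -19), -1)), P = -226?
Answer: Rational(420, 19) ≈ 22.105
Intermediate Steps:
Function('u')(F) = Mul(-9, Pow(Add(-19, F), -1), Add(-18, F)) (Function('u')(F) = Mul(-9, Mul(Add(F, -18), Pow(Add(F, -19), -1))) = Mul(-9, Mul(Add(-18, F), Pow(Add(-19, F), -1))) = Mul(-9, Mul(Pow(Add(-19, F), -1), Add(-18, F))) = Mul(-9, Pow(Add(-19, F), -1), Add(-18, F)))
Function('B')(X, K) = Add(K, X)
Mul(Add(P, Function('p')(-7)), Pow(Add(Function('u')(22), Function('B')(Pow(-12, -1), 1)), -1)) = Mul(Add(-226, -19), Pow(Add(Mul(9, Pow(Add(-19, 22), -1), Add(18, Mul(-1, 22))), Add(1, Pow(-12, -1))), -1)) = Mul(-245, Pow(Add(Mul(9, Pow(3, -1), Add(18, -22)), Add(1, Rational(-1, 12))), -1)) = Mul(-245, Pow(Add(Mul(9, Rational(1, 3), -4), Rational(11, 12)), -1)) = Mul(-245, Pow(Add(-12, Rational(11, 12)), -1)) = Mul(-245, Pow(Rational(-133, 12), -1)) = Mul(-245, Rational(-12, 133)) = Rational(420, 19)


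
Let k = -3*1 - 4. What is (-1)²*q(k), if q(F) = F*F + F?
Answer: 42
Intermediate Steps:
k = -7 (k = -3 - 4 = -7)
q(F) = F + F² (q(F) = F² + F = F + F²)
(-1)²*q(k) = (-1)²*(-7*(1 - 7)) = 1*(-7*(-6)) = 1*42 = 42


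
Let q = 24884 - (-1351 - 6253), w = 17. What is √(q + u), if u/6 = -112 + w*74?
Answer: 2*√9841 ≈ 198.40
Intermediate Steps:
q = 32488 (q = 24884 - 1*(-7604) = 24884 + 7604 = 32488)
u = 6876 (u = 6*(-112 + 17*74) = 6*(-112 + 1258) = 6*1146 = 6876)
√(q + u) = √(32488 + 6876) = √39364 = 2*√9841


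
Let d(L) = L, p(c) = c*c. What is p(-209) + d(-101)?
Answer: 43580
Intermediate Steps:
p(c) = c²
p(-209) + d(-101) = (-209)² - 101 = 43681 - 101 = 43580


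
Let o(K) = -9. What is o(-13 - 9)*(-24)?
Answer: 216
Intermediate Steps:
o(-13 - 9)*(-24) = -9*(-24) = 216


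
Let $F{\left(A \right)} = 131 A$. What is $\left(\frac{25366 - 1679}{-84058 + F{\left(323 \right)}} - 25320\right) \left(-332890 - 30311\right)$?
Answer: $\frac{127968677001829}{13915} \approx 9.1965 \cdot 10^{9}$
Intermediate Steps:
$\left(\frac{25366 - 1679}{-84058 + F{\left(323 \right)}} - 25320\right) \left(-332890 - 30311\right) = \left(\frac{25366 - 1679}{-84058 + 131 \cdot 323} - 25320\right) \left(-332890 - 30311\right) = \left(\frac{23687}{-84058 + 42313} - 25320\right) \left(-363201\right) = \left(\frac{23687}{-41745} - 25320\right) \left(-363201\right) = \left(23687 \left(- \frac{1}{41745}\right) - 25320\right) \left(-363201\right) = \left(- \frac{23687}{41745} - 25320\right) \left(-363201\right) = \left(- \frac{1057007087}{41745}\right) \left(-363201\right) = \frac{127968677001829}{13915}$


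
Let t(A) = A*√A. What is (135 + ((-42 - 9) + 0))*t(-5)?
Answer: -420*I*√5 ≈ -939.15*I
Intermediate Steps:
t(A) = A^(3/2)
(135 + ((-42 - 9) + 0))*t(-5) = (135 + ((-42 - 9) + 0))*(-5)^(3/2) = (135 + (-51 + 0))*(-5*I*√5) = (135 - 51)*(-5*I*√5) = 84*(-5*I*√5) = -420*I*√5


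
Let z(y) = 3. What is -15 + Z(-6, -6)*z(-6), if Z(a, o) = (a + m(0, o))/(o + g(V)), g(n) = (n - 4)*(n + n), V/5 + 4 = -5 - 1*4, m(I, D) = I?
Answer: -7471/498 ≈ -15.002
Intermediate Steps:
V = -65 (V = -20 + 5*(-5 - 1*4) = -20 + 5*(-5 - 4) = -20 + 5*(-9) = -20 - 45 = -65)
g(n) = 2*n*(-4 + n) (g(n) = (-4 + n)*(2*n) = 2*n*(-4 + n))
Z(a, o) = a/(8970 + o) (Z(a, o) = (a + 0)/(o + 2*(-65)*(-4 - 65)) = a/(o + 2*(-65)*(-69)) = a/(o + 8970) = a/(8970 + o))
-15 + Z(-6, -6)*z(-6) = -15 - 6/(8970 - 6)*3 = -15 - 6/8964*3 = -15 - 6*1/8964*3 = -15 - 1/1494*3 = -15 - 1/498 = -7471/498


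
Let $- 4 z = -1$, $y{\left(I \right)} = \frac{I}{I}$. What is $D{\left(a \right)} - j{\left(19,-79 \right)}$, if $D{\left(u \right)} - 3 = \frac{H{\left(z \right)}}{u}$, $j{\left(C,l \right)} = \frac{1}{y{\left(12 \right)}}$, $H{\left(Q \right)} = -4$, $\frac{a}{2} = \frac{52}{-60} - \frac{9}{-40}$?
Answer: $\frac{394}{77} \approx 5.1169$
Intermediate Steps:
$y{\left(I \right)} = 1$
$z = \frac{1}{4}$ ($z = \left(- \frac{1}{4}\right) \left(-1\right) = \frac{1}{4} \approx 0.25$)
$a = - \frac{77}{60}$ ($a = 2 \left(\frac{52}{-60} - \frac{9}{-40}\right) = 2 \left(52 \left(- \frac{1}{60}\right) - - \frac{9}{40}\right) = 2 \left(- \frac{13}{15} + \frac{9}{40}\right) = 2 \left(- \frac{77}{120}\right) = - \frac{77}{60} \approx -1.2833$)
$j{\left(C,l \right)} = 1$ ($j{\left(C,l \right)} = 1^{-1} = 1$)
$D{\left(u \right)} = 3 - \frac{4}{u}$
$D{\left(a \right)} - j{\left(19,-79 \right)} = \left(3 - \frac{4}{- \frac{77}{60}}\right) - 1 = \left(3 - - \frac{240}{77}\right) - 1 = \left(3 + \frac{240}{77}\right) - 1 = \frac{471}{77} - 1 = \frac{394}{77}$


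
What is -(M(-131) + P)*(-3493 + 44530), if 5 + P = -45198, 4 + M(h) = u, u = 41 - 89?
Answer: 1857129435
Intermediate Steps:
u = -48
M(h) = -52 (M(h) = -4 - 48 = -52)
P = -45203 (P = -5 - 45198 = -45203)
-(M(-131) + P)*(-3493 + 44530) = -(-52 - 45203)*(-3493 + 44530) = -(-45255)*41037 = -1*(-1857129435) = 1857129435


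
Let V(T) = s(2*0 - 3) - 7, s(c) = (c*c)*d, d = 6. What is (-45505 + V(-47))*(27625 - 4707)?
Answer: -1041806444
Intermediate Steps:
s(c) = 6*c² (s(c) = (c*c)*6 = c²*6 = 6*c²)
V(T) = 47 (V(T) = 6*(2*0 - 3)² - 7 = 6*(0 - 3)² - 7 = 6*(-3)² - 7 = 6*9 - 7 = 54 - 7 = 47)
(-45505 + V(-47))*(27625 - 4707) = (-45505 + 47)*(27625 - 4707) = -45458*22918 = -1041806444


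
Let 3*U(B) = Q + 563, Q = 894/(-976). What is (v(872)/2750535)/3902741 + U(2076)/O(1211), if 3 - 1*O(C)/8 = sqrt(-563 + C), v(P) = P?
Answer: -109054652887615969/991822164861439680 - 274297*sqrt(2)/415776 ≈ -1.0429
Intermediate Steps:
Q = -447/488 (Q = 894*(-1/976) = -447/488 ≈ -0.91598)
U(B) = 274297/1464 (U(B) = (-447/488 + 563)/3 = (1/3)*(274297/488) = 274297/1464)
O(C) = 24 - 8*sqrt(-563 + C)
(v(872)/2750535)/3902741 + U(2076)/O(1211) = (872/2750535)/3902741 + 274297/(1464*(24 - 8*sqrt(-563 + 1211))) = (872*(1/2750535))*(1/3902741) + 274297/(1464*(24 - 144*sqrt(2))) = (872/2750535)*(1/3902741) + 274297/(1464*(24 - 144*sqrt(2))) = 872/10734625716435 + 274297/(1464*(24 - 144*sqrt(2)))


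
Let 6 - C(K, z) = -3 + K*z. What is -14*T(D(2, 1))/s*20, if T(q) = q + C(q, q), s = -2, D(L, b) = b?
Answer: 1260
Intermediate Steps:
C(K, z) = 9 - K*z (C(K, z) = 6 - (-3 + K*z) = 6 + (3 - K*z) = 9 - K*z)
T(q) = 9 + q - q² (T(q) = q + (9 - q*q) = q + (9 - q²) = 9 + q - q²)
-14*T(D(2, 1))/s*20 = -14*(9 + 1 - 1*1²)/(-2)*20 = -14*(9 + 1 - 1*1)*(-1)/2*20 = -14*(9 + 1 - 1)*(-1)/2*20 = -126*(-1)/2*20 = -14*(-9/2)*20 = 63*20 = 1260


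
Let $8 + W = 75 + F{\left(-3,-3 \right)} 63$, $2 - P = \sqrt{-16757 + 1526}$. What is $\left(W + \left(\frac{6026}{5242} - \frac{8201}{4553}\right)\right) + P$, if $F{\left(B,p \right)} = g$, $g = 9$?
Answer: $\frac{7581874036}{11933413} - i \sqrt{15231} \approx 635.35 - 123.41 i$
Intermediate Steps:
$F{\left(B,p \right)} = 9$
$P = 2 - i \sqrt{15231}$ ($P = 2 - \sqrt{-16757 + 1526} = 2 - \sqrt{-15231} = 2 - i \sqrt{15231} \approx 2.0 - 123.41 i$)
$W = 634$ ($W = -8 + \left(75 + 9 \cdot 63\right) = -8 + \left(75 + 567\right) = -8 + 642 = 634$)
$\left(W + \left(\frac{6026}{5242} - \frac{8201}{4553}\right)\right) + P = \left(634 + \left(\frac{6026}{5242} - \frac{8201}{4553}\right)\right) + \left(2 - i \sqrt{15231}\right) = \left(634 + \left(6026 \cdot \frac{1}{5242} - \frac{8201}{4553}\right)\right) + \left(2 - i \sqrt{15231}\right) = \left(634 + \left(\frac{3013}{2621} - \frac{8201}{4553}\right)\right) + \left(2 - i \sqrt{15231}\right) = \left(634 - \frac{7776632}{11933413}\right) + \left(2 - i \sqrt{15231}\right) = \frac{7558007210}{11933413} + \left(2 - i \sqrt{15231}\right) = \frac{7581874036}{11933413} - i \sqrt{15231}$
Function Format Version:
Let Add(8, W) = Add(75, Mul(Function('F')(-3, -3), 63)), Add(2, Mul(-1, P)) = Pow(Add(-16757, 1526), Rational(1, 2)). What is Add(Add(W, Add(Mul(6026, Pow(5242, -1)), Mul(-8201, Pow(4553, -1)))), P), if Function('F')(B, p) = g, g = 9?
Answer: Add(Rational(7581874036, 11933413), Mul(-1, I, Pow(15231, Rational(1, 2)))) ≈ Add(635.35, Mul(-123.41, I))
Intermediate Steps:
Function('F')(B, p) = 9
P = Add(2, Mul(-1, I, Pow(15231, Rational(1, 2)))) (P = Add(2, Mul(-1, Pow(Add(-16757, 1526), Rational(1, 2)))) = Add(2, Mul(-1, Pow(-15231, Rational(1, 2)))) = Add(2, Mul(-1, Mul(I, Pow(15231, Rational(1, 2))))) = Add(2, Mul(-1, I, Pow(15231, Rational(1, 2)))) ≈ Add(2.0000, Mul(-123.41, I)))
W = 634 (W = Add(-8, Add(75, Mul(9, 63))) = Add(-8, Add(75, 567)) = Add(-8, 642) = 634)
Add(Add(W, Add(Mul(6026, Pow(5242, -1)), Mul(-8201, Pow(4553, -1)))), P) = Add(Add(634, Add(Mul(6026, Pow(5242, -1)), Mul(-8201, Pow(4553, -1)))), Add(2, Mul(-1, I, Pow(15231, Rational(1, 2))))) = Add(Add(634, Add(Mul(6026, Rational(1, 5242)), Mul(-8201, Rational(1, 4553)))), Add(2, Mul(-1, I, Pow(15231, Rational(1, 2))))) = Add(Add(634, Add(Rational(3013, 2621), Rational(-8201, 4553))), Add(2, Mul(-1, I, Pow(15231, Rational(1, 2))))) = Add(Add(634, Rational(-7776632, 11933413)), Add(2, Mul(-1, I, Pow(15231, Rational(1, 2))))) = Add(Rational(7558007210, 11933413), Add(2, Mul(-1, I, Pow(15231, Rational(1, 2))))) = Add(Rational(7581874036, 11933413), Mul(-1, I, Pow(15231, Rational(1, 2))))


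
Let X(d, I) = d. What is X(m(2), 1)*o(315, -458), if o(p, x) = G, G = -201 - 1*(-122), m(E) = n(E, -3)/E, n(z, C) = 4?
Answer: -158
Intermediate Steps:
m(E) = 4/E
G = -79 (G = -201 + 122 = -79)
o(p, x) = -79
X(m(2), 1)*o(315, -458) = (4/2)*(-79) = (4*(½))*(-79) = 2*(-79) = -158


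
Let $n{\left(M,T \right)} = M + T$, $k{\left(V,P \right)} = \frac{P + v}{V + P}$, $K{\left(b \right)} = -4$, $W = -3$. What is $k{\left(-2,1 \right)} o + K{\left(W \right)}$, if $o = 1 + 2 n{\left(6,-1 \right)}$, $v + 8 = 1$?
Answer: $62$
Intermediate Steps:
$v = -7$ ($v = -8 + 1 = -7$)
$k{\left(V,P \right)} = \frac{-7 + P}{P + V}$ ($k{\left(V,P \right)} = \frac{P - 7}{V + P} = \frac{-7 + P}{P + V}$)
$o = 11$ ($o = 1 + 2 \left(6 - 1\right) = 1 + 2 \cdot 5 = 1 + 10 = 11$)
$k{\left(-2,1 \right)} o + K{\left(W \right)} = \frac{-7 + 1}{1 - 2} \cdot 11 - 4 = \frac{1}{-1} \left(-6\right) 11 - 4 = \left(-1\right) \left(-6\right) 11 - 4 = 6 \cdot 11 - 4 = 66 - 4 = 62$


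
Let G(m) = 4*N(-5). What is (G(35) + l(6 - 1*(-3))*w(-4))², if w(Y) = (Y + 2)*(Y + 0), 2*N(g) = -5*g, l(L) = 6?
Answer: 9604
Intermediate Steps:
N(g) = -5*g/2 (N(g) = (-5*g)/2 = -5*g/2)
w(Y) = Y*(2 + Y) (w(Y) = (2 + Y)*Y = Y*(2 + Y))
G(m) = 50 (G(m) = 4*(-5/2*(-5)) = 4*(25/2) = 50)
(G(35) + l(6 - 1*(-3))*w(-4))² = (50 + 6*(-4*(2 - 4)))² = (50 + 6*(-4*(-2)))² = (50 + 6*8)² = (50 + 48)² = 98² = 9604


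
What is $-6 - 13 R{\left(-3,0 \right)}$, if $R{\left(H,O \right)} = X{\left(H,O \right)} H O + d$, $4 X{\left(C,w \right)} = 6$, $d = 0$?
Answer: $-6$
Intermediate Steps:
$X{\left(C,w \right)} = \frac{3}{2}$ ($X{\left(C,w \right)} = \frac{1}{4} \cdot 6 = \frac{3}{2}$)
$R{\left(H,O \right)} = \frac{3 H O}{2}$ ($R{\left(H,O \right)} = \frac{3 H}{2} O + 0 = \frac{3 H O}{2} + 0 = \frac{3 H O}{2}$)
$-6 - 13 R{\left(-3,0 \right)} = -6 - 13 \cdot \frac{3}{2} \left(-3\right) 0 = -6 - 0 = -6 + 0 = -6$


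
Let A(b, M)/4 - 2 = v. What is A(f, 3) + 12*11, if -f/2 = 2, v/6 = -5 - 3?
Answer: -52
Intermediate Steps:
v = -48 (v = 6*(-5 - 3) = 6*(-8) = -48)
f = -4 (f = -2*2 = -4)
A(b, M) = -184 (A(b, M) = 8 + 4*(-48) = 8 - 192 = -184)
A(f, 3) + 12*11 = -184 + 12*11 = -184 + 132 = -52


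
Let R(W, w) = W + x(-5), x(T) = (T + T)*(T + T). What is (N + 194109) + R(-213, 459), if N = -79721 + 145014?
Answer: 259289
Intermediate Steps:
x(T) = 4*T**2 (x(T) = (2*T)*(2*T) = 4*T**2)
N = 65293
R(W, w) = 100 + W (R(W, w) = W + 4*(-5)**2 = W + 4*25 = W + 100 = 100 + W)
(N + 194109) + R(-213, 459) = (65293 + 194109) + (100 - 213) = 259402 - 113 = 259289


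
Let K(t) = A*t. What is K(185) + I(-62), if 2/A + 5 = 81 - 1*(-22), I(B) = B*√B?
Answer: 185/49 - 62*I*√62 ≈ 3.7755 - 488.19*I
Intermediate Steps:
I(B) = B^(3/2)
A = 1/49 (A = 2/(-5 + (81 - 1*(-22))) = 2/(-5 + (81 + 22)) = 2/(-5 + 103) = 2/98 = 2*(1/98) = 1/49 ≈ 0.020408)
K(t) = t/49
K(185) + I(-62) = (1/49)*185 + (-62)^(3/2) = 185/49 - 62*I*√62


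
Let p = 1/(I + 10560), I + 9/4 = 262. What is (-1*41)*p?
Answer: -164/43279 ≈ -0.0037894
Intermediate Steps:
I = 1039/4 (I = -9/4 + 262 = 1039/4 ≈ 259.75)
p = 4/43279 (p = 1/(1039/4 + 10560) = 1/(43279/4) = 4/43279 ≈ 9.2424e-5)
(-1*41)*p = -1*41*(4/43279) = -41*4/43279 = -164/43279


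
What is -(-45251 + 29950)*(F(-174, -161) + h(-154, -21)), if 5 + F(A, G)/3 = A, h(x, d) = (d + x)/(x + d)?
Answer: -8201336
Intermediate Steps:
h(x, d) = 1 (h(x, d) = (d + x)/(d + x) = 1)
F(A, G) = -15 + 3*A
-(-45251 + 29950)*(F(-174, -161) + h(-154, -21)) = -(-45251 + 29950)*((-15 + 3*(-174)) + 1) = -(-15301)*((-15 - 522) + 1) = -(-15301)*(-537 + 1) = -(-15301)*(-536) = -1*8201336 = -8201336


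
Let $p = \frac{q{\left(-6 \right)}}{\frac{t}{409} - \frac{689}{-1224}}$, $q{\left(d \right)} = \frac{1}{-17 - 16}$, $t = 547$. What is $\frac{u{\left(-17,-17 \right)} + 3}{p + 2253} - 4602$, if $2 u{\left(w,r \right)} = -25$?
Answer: $- \frac{216999406868701}{47153239470} \approx -4602.0$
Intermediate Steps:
$q{\left(d \right)} = - \frac{1}{33}$ ($q{\left(d \right)} = \frac{1}{-33} = - \frac{1}{33}$)
$p = - \frac{166872}{10464619}$ ($p = - \frac{1}{33 \left(\frac{547}{409} - \frac{689}{-1224}\right)} = - \frac{1}{33 \left(547 \cdot \frac{1}{409} - - \frac{689}{1224}\right)} = - \frac{1}{33 \left(\frac{547}{409} + \frac{689}{1224}\right)} = - \frac{1}{33 \cdot \frac{951329}{500616}} = \left(- \frac{1}{33}\right) \frac{500616}{951329} = - \frac{166872}{10464619} \approx -0.015946$)
$u{\left(w,r \right)} = - \frac{25}{2}$ ($u{\left(w,r \right)} = \frac{1}{2} \left(-25\right) = - \frac{25}{2}$)
$\frac{u{\left(-17,-17 \right)} + 3}{p + 2253} - 4602 = \frac{- \frac{25}{2} + 3}{- \frac{166872}{10464619} + 2253} - 4602 = - \frac{19}{2 \cdot \frac{23576619735}{10464619}} - 4602 = \left(- \frac{19}{2}\right) \frac{10464619}{23576619735} - 4602 = - \frac{198827761}{47153239470} - 4602 = - \frac{216999406868701}{47153239470}$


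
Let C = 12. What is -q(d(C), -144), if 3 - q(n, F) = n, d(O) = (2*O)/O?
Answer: -1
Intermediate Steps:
d(O) = 2
q(n, F) = 3 - n
-q(d(C), -144) = -(3 - 1*2) = -(3 - 2) = -1*1 = -1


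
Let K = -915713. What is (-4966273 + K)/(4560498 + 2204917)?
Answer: -5881986/6765415 ≈ -0.86942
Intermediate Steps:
(-4966273 + K)/(4560498 + 2204917) = (-4966273 - 915713)/(4560498 + 2204917) = -5881986/6765415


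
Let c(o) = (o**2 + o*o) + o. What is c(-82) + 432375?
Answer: 445741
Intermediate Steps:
c(o) = o + 2*o**2 (c(o) = (o**2 + o**2) + o = 2*o**2 + o = o + 2*o**2)
c(-82) + 432375 = -82*(1 + 2*(-82)) + 432375 = -82*(1 - 164) + 432375 = -82*(-163) + 432375 = 13366 + 432375 = 445741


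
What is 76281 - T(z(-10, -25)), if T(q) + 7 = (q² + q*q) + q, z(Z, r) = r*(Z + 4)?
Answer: 31138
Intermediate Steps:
z(Z, r) = r*(4 + Z)
T(q) = -7 + q + 2*q² (T(q) = -7 + ((q² + q*q) + q) = -7 + ((q² + q²) + q) = -7 + (2*q² + q) = -7 + (q + 2*q²) = -7 + q + 2*q²)
76281 - T(z(-10, -25)) = 76281 - (-7 - 25*(4 - 10) + 2*(-25*(4 - 10))²) = 76281 - (-7 - 25*(-6) + 2*(-25*(-6))²) = 76281 - (-7 + 150 + 2*150²) = 76281 - (-7 + 150 + 2*22500) = 76281 - (-7 + 150 + 45000) = 76281 - 1*45143 = 76281 - 45143 = 31138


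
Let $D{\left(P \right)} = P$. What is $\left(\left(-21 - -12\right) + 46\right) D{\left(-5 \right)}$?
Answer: $-185$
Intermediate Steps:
$\left(\left(-21 - -12\right) + 46\right) D{\left(-5 \right)} = \left(\left(-21 - -12\right) + 46\right) \left(-5\right) = \left(\left(-21 + 12\right) + 46\right) \left(-5\right) = \left(-9 + 46\right) \left(-5\right) = 37 \left(-5\right) = -185$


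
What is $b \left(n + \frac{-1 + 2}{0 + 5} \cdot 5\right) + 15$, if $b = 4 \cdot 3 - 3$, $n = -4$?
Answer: $-12$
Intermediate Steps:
$b = 9$ ($b = 12 - 3 = 9$)
$b \left(n + \frac{-1 + 2}{0 + 5} \cdot 5\right) + 15 = 9 \left(-4 + \frac{-1 + 2}{0 + 5} \cdot 5\right) + 15 = 9 \left(-4 + 1 \cdot \frac{1}{5} \cdot 5\right) + 15 = 9 \left(-4 + \frac{1}{5} \cdot 5\right) + 15 = 9 \left(-4 + 1\right) + 15 = 9 \left(-3\right) + 15 = -27 + 15 = -12$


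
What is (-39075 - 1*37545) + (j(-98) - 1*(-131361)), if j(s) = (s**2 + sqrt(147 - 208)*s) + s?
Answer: 64247 - 98*I*sqrt(61) ≈ 64247.0 - 765.4*I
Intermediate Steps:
j(s) = s + s**2 + I*s*sqrt(61) (j(s) = (s**2 + sqrt(-61)*s) + s = (s**2 + (I*sqrt(61))*s) + s = (s**2 + I*s*sqrt(61)) + s = s + s**2 + I*s*sqrt(61))
(-39075 - 1*37545) + (j(-98) - 1*(-131361)) = (-39075 - 1*37545) + (-98*(1 - 98 + I*sqrt(61)) - 1*(-131361)) = (-39075 - 37545) + (-98*(-97 + I*sqrt(61)) + 131361) = -76620 + ((9506 - 98*I*sqrt(61)) + 131361) = -76620 + (140867 - 98*I*sqrt(61)) = 64247 - 98*I*sqrt(61)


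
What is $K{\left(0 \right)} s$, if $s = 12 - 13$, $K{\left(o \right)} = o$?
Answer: $0$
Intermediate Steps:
$s = -1$ ($s = 12 - 13 = -1$)
$K{\left(0 \right)} s = 0 \left(-1\right) = 0$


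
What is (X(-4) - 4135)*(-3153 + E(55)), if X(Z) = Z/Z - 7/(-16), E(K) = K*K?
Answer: 529096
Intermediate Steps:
E(K) = K²
X(Z) = 23/16 (X(Z) = 1 - 7*(-1/16) = 1 + 7/16 = 23/16)
(X(-4) - 4135)*(-3153 + E(55)) = (23/16 - 4135)*(-3153 + 55²) = -66137*(-3153 + 3025)/16 = -66137/16*(-128) = 529096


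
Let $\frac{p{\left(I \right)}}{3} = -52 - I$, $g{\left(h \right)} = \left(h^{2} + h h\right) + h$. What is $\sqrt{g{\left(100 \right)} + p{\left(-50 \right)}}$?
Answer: $\sqrt{20094} \approx 141.75$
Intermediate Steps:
$g{\left(h \right)} = h + 2 h^{2}$ ($g{\left(h \right)} = \left(h^{2} + h^{2}\right) + h = 2 h^{2} + h = h + 2 h^{2}$)
$p{\left(I \right)} = -156 - 3 I$ ($p{\left(I \right)} = 3 \left(-52 - I\right) = -156 - 3 I$)
$\sqrt{g{\left(100 \right)} + p{\left(-50 \right)}} = \sqrt{100 \left(1 + 2 \cdot 100\right) - 6} = \sqrt{100 \left(1 + 200\right) + \left(-156 + 150\right)} = \sqrt{100 \cdot 201 - 6} = \sqrt{20100 - 6} = \sqrt{20094}$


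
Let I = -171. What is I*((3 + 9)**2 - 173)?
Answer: 4959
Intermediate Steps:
I*((3 + 9)**2 - 173) = -171*((3 + 9)**2 - 173) = -171*(12**2 - 173) = -171*(144 - 173) = -171*(-29) = 4959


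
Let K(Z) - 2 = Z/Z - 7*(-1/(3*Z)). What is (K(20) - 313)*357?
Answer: -2212567/20 ≈ -1.1063e+5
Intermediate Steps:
K(Z) = 3 + 7/(3*Z) (K(Z) = 2 + (Z/Z - 7*(-1/(3*Z))) = 2 + (1 - 7*(-1/(3*Z))) = 2 + (1 - (-7)/(3*Z)) = 2 + (1 + 7/(3*Z)) = 3 + 7/(3*Z))
(K(20) - 313)*357 = ((3 + (7/3)/20) - 313)*357 = ((3 + (7/3)*(1/20)) - 313)*357 = ((3 + 7/60) - 313)*357 = (187/60 - 313)*357 = -18593/60*357 = -2212567/20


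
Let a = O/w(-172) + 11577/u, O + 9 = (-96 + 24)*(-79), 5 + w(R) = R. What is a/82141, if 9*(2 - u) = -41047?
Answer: -71588658/199014089735 ≈ -0.00035972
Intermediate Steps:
w(R) = -5 + R
u = 41065/9 (u = 2 - ⅑*(-41047) = 2 + 41047/9 = 41065/9 ≈ 4562.8)
O = 5679 (O = -9 + (-96 + 24)*(-79) = -9 - 72*(-79) = -9 + 5688 = 5679)
a = -71588658/2422835 (a = 5679/(-5 - 172) + 11577/(41065/9) = 5679/(-177) + 11577*(9/41065) = 5679*(-1/177) + 104193/41065 = -1893/59 + 104193/41065 = -71588658/2422835 ≈ -29.547)
a/82141 = -71588658/2422835/82141 = -71588658/2422835*1/82141 = -71588658/199014089735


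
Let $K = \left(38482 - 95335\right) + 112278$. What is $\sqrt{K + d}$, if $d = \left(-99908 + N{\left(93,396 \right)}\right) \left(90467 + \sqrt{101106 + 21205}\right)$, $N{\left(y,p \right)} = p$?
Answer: $\sqrt{-9002496679 - 99512 \sqrt{122311}} \approx 95065.0 i$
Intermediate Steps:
$K = 55425$ ($K = -56853 + 112278 = 55425$)
$d = -9002552104 - 99512 \sqrt{122311}$ ($d = \left(-99908 + 396\right) \left(90467 + \sqrt{101106 + 21205}\right) = - 99512 \left(90467 + \sqrt{122311}\right) = -9002552104 - 99512 \sqrt{122311} \approx -9.0373 \cdot 10^{9}$)
$\sqrt{K + d} = \sqrt{55425 - \left(9002552104 + 99512 \sqrt{122311}\right)} = \sqrt{-9002496679 - 99512 \sqrt{122311}}$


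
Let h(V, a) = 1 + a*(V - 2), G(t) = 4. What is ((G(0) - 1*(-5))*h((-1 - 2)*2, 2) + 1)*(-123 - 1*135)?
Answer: 34572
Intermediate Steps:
h(V, a) = 1 + a*(-2 + V)
((G(0) - 1*(-5))*h((-1 - 2)*2, 2) + 1)*(-123 - 1*135) = ((4 - 1*(-5))*(1 - 2*2 + ((-1 - 2)*2)*2) + 1)*(-123 - 1*135) = ((4 + 5)*(1 - 4 - 3*2*2) + 1)*(-123 - 135) = (9*(1 - 4 - 6*2) + 1)*(-258) = (9*(1 - 4 - 12) + 1)*(-258) = (9*(-15) + 1)*(-258) = (-135 + 1)*(-258) = -134*(-258) = 34572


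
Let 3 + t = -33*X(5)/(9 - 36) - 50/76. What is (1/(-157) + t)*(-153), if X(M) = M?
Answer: -2233477/5966 ≈ -374.37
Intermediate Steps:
t = 839/342 (t = -3 + (-33*5/(9 - 36) - 50/76) = -3 + (-33/((-27*1/5)) - 50*1/76) = -3 + (-33/(-27/5) - 25/38) = -3 + (-33*(-5/27) - 25/38) = -3 + (55/9 - 25/38) = -3 + 1865/342 = 839/342 ≈ 2.4532)
(1/(-157) + t)*(-153) = (1/(-157) + 839/342)*(-153) = (-1/157 + 839/342)*(-153) = (131381/53694)*(-153) = -2233477/5966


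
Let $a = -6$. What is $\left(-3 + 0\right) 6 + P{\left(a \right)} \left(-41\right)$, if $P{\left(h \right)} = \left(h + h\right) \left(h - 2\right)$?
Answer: $-3954$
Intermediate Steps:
$P{\left(h \right)} = 2 h \left(-2 + h\right)$
$\left(-3 + 0\right) 6 + P{\left(a \right)} \left(-41\right) = \left(-3 + 0\right) 6 + 2 \left(-6\right) \left(-2 - 6\right) \left(-41\right) = \left(-3\right) 6 + 2 \left(-6\right) \left(-8\right) \left(-41\right) = -18 + 96 \left(-41\right) = -18 - 3936 = -3954$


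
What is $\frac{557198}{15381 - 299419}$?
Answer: $- \frac{278599}{142019} \approx -1.9617$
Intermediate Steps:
$\frac{557198}{15381 - 299419} = \frac{557198}{-284038} = 557198 \left(- \frac{1}{284038}\right) = - \frac{278599}{142019}$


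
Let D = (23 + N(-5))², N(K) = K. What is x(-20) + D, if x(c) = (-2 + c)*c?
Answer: 764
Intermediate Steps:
x(c) = c*(-2 + c)
D = 324 (D = (23 - 5)² = 18² = 324)
x(-20) + D = -20*(-2 - 20) + 324 = -20*(-22) + 324 = 440 + 324 = 764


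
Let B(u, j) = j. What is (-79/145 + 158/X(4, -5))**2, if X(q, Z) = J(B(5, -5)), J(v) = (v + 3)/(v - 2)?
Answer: 6416971236/21025 ≈ 3.0521e+5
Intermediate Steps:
J(v) = (3 + v)/(-2 + v)
X(q, Z) = 2/7 (X(q, Z) = (3 - 5)/(-2 - 5) = -2/(-7) = -1/7*(-2) = 2/7)
(-79/145 + 158/X(4, -5))**2 = (-79/145 + 158/(2/7))**2 = (-79*1/145 + 158*(7/2))**2 = (-79/145 + 553)**2 = (80106/145)**2 = 6416971236/21025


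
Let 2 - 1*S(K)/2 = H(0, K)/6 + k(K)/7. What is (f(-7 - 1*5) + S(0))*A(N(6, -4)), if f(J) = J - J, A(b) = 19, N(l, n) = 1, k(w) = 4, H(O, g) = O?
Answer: 380/7 ≈ 54.286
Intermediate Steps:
S(K) = 20/7 (S(K) = 4 - 2*(0/6 + 4/7) = 4 - 2*(0*(⅙) + 4*(⅐)) = 4 - 2*(0 + 4/7) = 4 - 2*4/7 = 4 - 8/7 = 20/7)
f(J) = 0
(f(-7 - 1*5) + S(0))*A(N(6, -4)) = (0 + 20/7)*19 = (20/7)*19 = 380/7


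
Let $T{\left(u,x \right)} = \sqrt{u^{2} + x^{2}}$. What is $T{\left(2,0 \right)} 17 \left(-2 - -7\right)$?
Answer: $170$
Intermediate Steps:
$T{\left(2,0 \right)} 17 \left(-2 - -7\right) = \sqrt{2^{2} + 0^{2}} \cdot 17 \left(-2 - -7\right) = \sqrt{4 + 0} \cdot 17 \left(-2 + 7\right) = \sqrt{4} \cdot 17 \cdot 5 = 2 \cdot 17 \cdot 5 = 34 \cdot 5 = 170$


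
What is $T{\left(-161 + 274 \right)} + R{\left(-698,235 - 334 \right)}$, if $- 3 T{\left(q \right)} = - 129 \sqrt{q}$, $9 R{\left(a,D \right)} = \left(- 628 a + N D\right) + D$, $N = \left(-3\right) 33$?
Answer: $\frac{448046}{9} + 43 \sqrt{113} \approx 50240.0$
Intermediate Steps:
$N = -99$
$R{\left(a,D \right)} = - \frac{628 a}{9} - \frac{98 D}{9}$ ($R{\left(a,D \right)} = \frac{\left(- 628 a - 99 D\right) + D}{9} = \frac{- 628 a - 98 D}{9} = - \frac{628 a}{9} - \frac{98 D}{9}$)
$T{\left(q \right)} = 43 \sqrt{q}$ ($T{\left(q \right)} = - \frac{\left(-129\right) \sqrt{q}}{3} = 43 \sqrt{q}$)
$T{\left(-161 + 274 \right)} + R{\left(-698,235 - 334 \right)} = 43 \sqrt{-161 + 274} - \left(- \frac{438344}{9} + \frac{98 \left(235 - 334\right)}{9}\right) = 43 \sqrt{113} + \left(\frac{438344}{9} - -1078\right) = 43 \sqrt{113} + \left(\frac{438344}{9} + 1078\right) = 43 \sqrt{113} + \frac{448046}{9} = \frac{448046}{9} + 43 \sqrt{113}$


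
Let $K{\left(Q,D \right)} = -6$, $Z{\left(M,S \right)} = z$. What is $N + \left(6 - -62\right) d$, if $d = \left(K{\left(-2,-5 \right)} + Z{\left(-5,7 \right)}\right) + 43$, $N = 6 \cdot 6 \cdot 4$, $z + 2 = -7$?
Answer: $2048$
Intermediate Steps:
$z = -9$ ($z = -2 - 7 = -9$)
$Z{\left(M,S \right)} = -9$
$N = 144$ ($N = 36 \cdot 4 = 144$)
$d = 28$ ($d = \left(-6 - 9\right) + 43 = -15 + 43 = 28$)
$N + \left(6 - -62\right) d = 144 + \left(6 - -62\right) 28 = 144 + \left(6 + 62\right) 28 = 144 + 68 \cdot 28 = 144 + 1904 = 2048$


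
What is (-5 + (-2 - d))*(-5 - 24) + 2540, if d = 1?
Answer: 2772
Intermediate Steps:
(-5 + (-2 - d))*(-5 - 24) + 2540 = (-5 + (-2 - 1*1))*(-5 - 24) + 2540 = (-5 + (-2 - 1))*(-29) + 2540 = (-5 - 3)*(-29) + 2540 = -8*(-29) + 2540 = 232 + 2540 = 2772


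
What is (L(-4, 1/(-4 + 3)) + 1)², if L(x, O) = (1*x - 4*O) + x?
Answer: 9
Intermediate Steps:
L(x, O) = -4*O + 2*x (L(x, O) = (x - 4*O) + x = -4*O + 2*x)
(L(-4, 1/(-4 + 3)) + 1)² = ((-4/(-4 + 3) + 2*(-4)) + 1)² = ((-4/(-1) - 8) + 1)² = ((-4*(-1) - 8) + 1)² = ((4 - 8) + 1)² = (-4 + 1)² = (-3)² = 9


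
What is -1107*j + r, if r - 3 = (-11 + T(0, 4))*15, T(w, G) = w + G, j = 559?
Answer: -618915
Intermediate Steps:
T(w, G) = G + w
r = -102 (r = 3 + (-11 + (4 + 0))*15 = 3 + (-11 + 4)*15 = 3 - 7*15 = 3 - 105 = -102)
-1107*j + r = -1107*559 - 102 = -618813 - 102 = -618915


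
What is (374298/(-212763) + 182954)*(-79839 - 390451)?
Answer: -6102086053161720/70921 ≈ -8.6041e+10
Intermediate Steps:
(374298/(-212763) + 182954)*(-79839 - 390451) = (374298*(-1/212763) + 182954)*(-470290) = (-124766/70921 + 182954)*(-470290) = (12975155868/70921)*(-470290) = -6102086053161720/70921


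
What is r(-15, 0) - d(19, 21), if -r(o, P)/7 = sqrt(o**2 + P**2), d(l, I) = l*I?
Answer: -504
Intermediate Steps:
d(l, I) = I*l
r(o, P) = -7*sqrt(P**2 + o**2) (r(o, P) = -7*sqrt(o**2 + P**2) = -7*sqrt(P**2 + o**2))
r(-15, 0) - d(19, 21) = -7*sqrt(0**2 + (-15)**2) - 21*19 = -7*sqrt(0 + 225) - 1*399 = -7*sqrt(225) - 399 = -7*15 - 399 = -105 - 399 = -504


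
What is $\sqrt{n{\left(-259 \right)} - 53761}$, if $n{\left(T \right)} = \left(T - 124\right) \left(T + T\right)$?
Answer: $\sqrt{144633} \approx 380.31$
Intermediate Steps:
$n{\left(T \right)} = 2 T \left(-124 + T\right)$ ($n{\left(T \right)} = \left(-124 + T\right) 2 T = 2 T \left(-124 + T\right)$)
$\sqrt{n{\left(-259 \right)} - 53761} = \sqrt{2 \left(-259\right) \left(-124 - 259\right) - 53761} = \sqrt{2 \left(-259\right) \left(-383\right) - 53761} = \sqrt{198394 - 53761} = \sqrt{144633}$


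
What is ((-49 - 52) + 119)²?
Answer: 324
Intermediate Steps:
((-49 - 52) + 119)² = (-101 + 119)² = 18² = 324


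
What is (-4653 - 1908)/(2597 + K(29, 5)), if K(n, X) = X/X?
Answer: -2187/866 ≈ -2.5254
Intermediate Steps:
K(n, X) = 1
(-4653 - 1908)/(2597 + K(29, 5)) = (-4653 - 1908)/(2597 + 1) = -6561/2598 = -6561*1/2598 = -2187/866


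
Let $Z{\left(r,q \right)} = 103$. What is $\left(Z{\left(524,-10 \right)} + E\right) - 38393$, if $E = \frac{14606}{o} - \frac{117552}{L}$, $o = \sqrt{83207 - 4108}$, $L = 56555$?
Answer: $- \frac{2165608502}{56555} + \frac{14606 \sqrt{79099}}{79099} \approx -38240.0$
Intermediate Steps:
$o = \sqrt{79099}$ ($o = \sqrt{83207 - 4108} = \sqrt{79099} \approx 281.25$)
$E = - \frac{117552}{56555} + \frac{14606 \sqrt{79099}}{79099}$ ($E = \frac{14606}{\sqrt{79099}} - \frac{117552}{56555} = 14606 \frac{\sqrt{79099}}{79099} - \frac{117552}{56555} = \frac{14606 \sqrt{79099}}{79099} - \frac{117552}{56555} = - \frac{117552}{56555} + \frac{14606 \sqrt{79099}}{79099} \approx 49.855$)
$\left(Z{\left(524,-10 \right)} + E\right) - 38393 = \left(103 - \left(\frac{117552}{56555} - \frac{14606 \sqrt{79099}}{79099}\right)\right) - 38393 = \left(\frac{5707613}{56555} + \frac{14606 \sqrt{79099}}{79099}\right) - 38393 = - \frac{2165608502}{56555} + \frac{14606 \sqrt{79099}}{79099}$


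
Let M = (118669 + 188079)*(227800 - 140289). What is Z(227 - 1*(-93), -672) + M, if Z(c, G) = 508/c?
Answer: 2147505938367/80 ≈ 2.6844e+10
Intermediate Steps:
M = 26843824228 (M = 306748*87511 = 26843824228)
Z(227 - 1*(-93), -672) + M = 508/(227 - 1*(-93)) + 26843824228 = 508/(227 + 93) + 26843824228 = 508/320 + 26843824228 = 508*(1/320) + 26843824228 = 127/80 + 26843824228 = 2147505938367/80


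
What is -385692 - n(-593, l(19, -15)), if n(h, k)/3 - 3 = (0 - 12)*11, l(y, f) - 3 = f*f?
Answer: -385305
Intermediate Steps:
l(y, f) = 3 + f² (l(y, f) = 3 + f*f = 3 + f²)
n(h, k) = -387 (n(h, k) = 9 + 3*((0 - 12)*11) = 9 + 3*(-12*11) = 9 + 3*(-132) = 9 - 396 = -387)
-385692 - n(-593, l(19, -15)) = -385692 - 1*(-387) = -385692 + 387 = -385305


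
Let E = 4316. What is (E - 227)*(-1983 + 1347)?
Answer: -2600604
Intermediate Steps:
(E - 227)*(-1983 + 1347) = (4316 - 227)*(-1983 + 1347) = 4089*(-636) = -2600604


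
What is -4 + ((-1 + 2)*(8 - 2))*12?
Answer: 68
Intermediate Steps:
-4 + ((-1 + 2)*(8 - 2))*12 = -4 + (1*6)*12 = -4 + 6*12 = -4 + 72 = 68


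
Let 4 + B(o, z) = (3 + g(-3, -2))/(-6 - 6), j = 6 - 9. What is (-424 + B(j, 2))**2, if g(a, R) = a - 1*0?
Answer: 183184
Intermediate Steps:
g(a, R) = a (g(a, R) = a + 0 = a)
j = -3
B(o, z) = -4 (B(o, z) = -4 + (3 - 3)/(-6 - 6) = -4 + 0/(-12) = -4 + 0*(-1/12) = -4 + 0 = -4)
(-424 + B(j, 2))**2 = (-424 - 4)**2 = (-428)**2 = 183184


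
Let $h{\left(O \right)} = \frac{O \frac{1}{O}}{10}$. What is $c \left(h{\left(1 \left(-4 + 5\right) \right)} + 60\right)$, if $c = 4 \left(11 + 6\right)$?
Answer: $\frac{20434}{5} \approx 4086.8$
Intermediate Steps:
$h{\left(O \right)} = \frac{1}{10}$ ($h{\left(O \right)} = 1 \cdot \frac{1}{10} = \frac{1}{10}$)
$c = 68$ ($c = 4 \cdot 17 = 68$)
$c \left(h{\left(1 \left(-4 + 5\right) \right)} + 60\right) = 68 \left(\frac{1}{10} + 60\right) = 68 \cdot \frac{601}{10} = \frac{20434}{5}$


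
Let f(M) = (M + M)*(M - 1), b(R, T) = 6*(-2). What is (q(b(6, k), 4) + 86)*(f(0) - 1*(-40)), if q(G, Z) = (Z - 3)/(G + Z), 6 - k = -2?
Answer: 3435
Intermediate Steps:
k = 8 (k = 6 - 1*(-2) = 6 + 2 = 8)
b(R, T) = -12
f(M) = 2*M*(-1 + M) (f(M) = (2*M)*(-1 + M) = 2*M*(-1 + M))
q(G, Z) = (-3 + Z)/(G + Z)
(q(b(6, k), 4) + 86)*(f(0) - 1*(-40)) = ((-3 + 4)/(-12 + 4) + 86)*(2*0*(-1 + 0) - 1*(-40)) = (1/(-8) + 86)*(2*0*(-1) + 40) = (-⅛*1 + 86)*(0 + 40) = (-⅛ + 86)*40 = (687/8)*40 = 3435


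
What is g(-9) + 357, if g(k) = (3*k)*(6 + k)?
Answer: 438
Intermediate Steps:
g(k) = 3*k*(6 + k)
g(-9) + 357 = 3*(-9)*(6 - 9) + 357 = 3*(-9)*(-3) + 357 = 81 + 357 = 438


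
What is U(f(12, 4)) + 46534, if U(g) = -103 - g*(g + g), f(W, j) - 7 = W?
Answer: 45709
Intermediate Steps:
f(W, j) = 7 + W
U(g) = -103 - 2*g² (U(g) = -103 - g*2*g = -103 - 2*g²)
U(f(12, 4)) + 46534 = (-103 - 2*(7 + 12)²) + 46534 = (-103 - 2*19²) + 46534 = (-103 - 2*361) + 46534 = (-103 - 722) + 46534 = -825 + 46534 = 45709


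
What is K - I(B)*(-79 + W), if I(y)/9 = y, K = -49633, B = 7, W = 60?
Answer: -48436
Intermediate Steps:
I(y) = 9*y
K - I(B)*(-79 + W) = -49633 - 9*7*(-79 + 60) = -49633 - 63*(-19) = -49633 - 1*(-1197) = -49633 + 1197 = -48436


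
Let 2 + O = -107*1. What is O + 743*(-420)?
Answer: -312169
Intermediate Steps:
O = -109 (O = -2 - 107*1 = -2 - 107 = -109)
O + 743*(-420) = -109 + 743*(-420) = -109 - 312060 = -312169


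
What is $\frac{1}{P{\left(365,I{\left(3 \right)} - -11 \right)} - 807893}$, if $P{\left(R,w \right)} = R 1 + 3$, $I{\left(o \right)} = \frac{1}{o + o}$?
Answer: $- \frac{1}{807525} \approx -1.2384 \cdot 10^{-6}$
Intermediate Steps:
$I{\left(o \right)} = \frac{1}{2 o}$
$P{\left(R,w \right)} = 3 + R$ ($P{\left(R,w \right)} = R + 3 = 3 + R$)
$\frac{1}{P{\left(365,I{\left(3 \right)} - -11 \right)} - 807893} = \frac{1}{\left(3 + 365\right) - 807893} = \frac{1}{368 - 807893} = \frac{1}{-807525} = - \frac{1}{807525}$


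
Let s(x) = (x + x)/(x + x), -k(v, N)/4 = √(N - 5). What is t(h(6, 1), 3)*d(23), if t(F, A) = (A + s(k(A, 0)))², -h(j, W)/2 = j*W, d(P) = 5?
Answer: 80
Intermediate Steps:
k(v, N) = -4*√(-5 + N) (k(v, N) = -4*√(N - 5) = -4*√(-5 + N))
s(x) = 1 (s(x) = (2*x)/((2*x)) = (2*x)*(1/(2*x)) = 1)
h(j, W) = -2*W*j (h(j, W) = -2*j*W = -2*W*j)
t(F, A) = (1 + A)² (t(F, A) = (A + 1)² = (1 + A)²)
t(h(6, 1), 3)*d(23) = (1 + 3)²*5 = 4²*5 = 16*5 = 80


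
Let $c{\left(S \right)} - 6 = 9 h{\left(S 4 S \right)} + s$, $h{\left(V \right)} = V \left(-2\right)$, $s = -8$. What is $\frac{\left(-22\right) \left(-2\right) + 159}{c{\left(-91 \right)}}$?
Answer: $- \frac{203}{596234} \approx -0.00034047$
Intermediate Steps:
$h{\left(V \right)} = - 2 V$
$c{\left(S \right)} = -2 - 72 S^{2}$ ($c{\left(S \right)} = 6 + \left(9 \left(- 2 S 4 S\right) - 8\right) = 6 + \left(9 \left(- 2 \cdot 4 S S\right) - 8\right) = 6 + \left(9 \left(- 2 \cdot 4 S^{2}\right) - 8\right) = 6 + \left(9 \left(- 8 S^{2}\right) - 8\right) = 6 - \left(8 + 72 S^{2}\right) = -2 - 72 S^{2}$)
$\frac{\left(-22\right) \left(-2\right) + 159}{c{\left(-91 \right)}} = \frac{\left(-22\right) \left(-2\right) + 159}{-2 - 72 \left(-91\right)^{2}} = \frac{44 + 159}{-2 - 596232} = \frac{203}{-2 - 596232} = \frac{203}{-596234} = 203 \left(- \frac{1}{596234}\right) = - \frac{203}{596234}$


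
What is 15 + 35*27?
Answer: 960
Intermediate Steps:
15 + 35*27 = 15 + 945 = 960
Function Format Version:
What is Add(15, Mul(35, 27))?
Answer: 960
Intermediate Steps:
Add(15, Mul(35, 27)) = Add(15, 945) = 960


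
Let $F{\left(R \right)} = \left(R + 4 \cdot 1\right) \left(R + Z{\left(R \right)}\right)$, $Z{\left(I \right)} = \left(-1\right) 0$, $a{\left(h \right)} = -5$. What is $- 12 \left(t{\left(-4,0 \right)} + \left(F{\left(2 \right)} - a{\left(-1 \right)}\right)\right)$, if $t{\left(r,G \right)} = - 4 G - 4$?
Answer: $-156$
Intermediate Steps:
$Z{\left(I \right)} = 0$
$t{\left(r,G \right)} = -4 - 4 G$
$F{\left(R \right)} = R \left(4 + R\right)$ ($F{\left(R \right)} = \left(R + 4 \cdot 1\right) \left(R + 0\right) = \left(R + 4\right) R = \left(4 + R\right) R = R \left(4 + R\right)$)
$- 12 \left(t{\left(-4,0 \right)} + \left(F{\left(2 \right)} - a{\left(-1 \right)}\right)\right) = - 12 \left(\left(-4 - 0\right) - \left(-5 - 2 \left(4 + 2\right)\right)\right) = - 12 \left(\left(-4 + 0\right) + \left(2 \cdot 6 + 5\right)\right) = - 12 \left(-4 + \left(12 + 5\right)\right) = - 12 \left(-4 + 17\right) = \left(-12\right) 13 = -156$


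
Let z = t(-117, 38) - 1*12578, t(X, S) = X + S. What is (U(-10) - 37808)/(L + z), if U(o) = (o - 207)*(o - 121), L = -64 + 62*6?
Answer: 177/233 ≈ 0.75966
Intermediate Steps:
t(X, S) = S + X
L = 308 (L = -64 + 372 = 308)
U(o) = (-207 + o)*(-121 + o)
z = -12657 (z = (38 - 117) - 1*12578 = -79 - 12578 = -12657)
(U(-10) - 37808)/(L + z) = ((25047 + (-10)**2 - 328*(-10)) - 37808)/(308 - 12657) = ((25047 + 100 + 3280) - 37808)/(-12349) = (28427 - 37808)*(-1/12349) = -9381*(-1/12349) = 177/233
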